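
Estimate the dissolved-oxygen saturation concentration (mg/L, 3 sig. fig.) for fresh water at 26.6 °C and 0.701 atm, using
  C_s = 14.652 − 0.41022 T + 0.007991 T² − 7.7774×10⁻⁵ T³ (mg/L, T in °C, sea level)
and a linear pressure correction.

At sea level: C_s = 14.652 − 0.41022×26.6 + 0.007991×26.6² − 7.7774×10⁻⁵×26.6³ = 7.930 mg/L.
Pressure correction: C_s' = 7.930 × 0.701 = 5.559 mg/L.

C_s ≈ 5.56 mg/L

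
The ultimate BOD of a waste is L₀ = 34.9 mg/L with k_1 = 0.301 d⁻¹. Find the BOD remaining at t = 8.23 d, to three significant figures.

L ≈ 2.93 mg/L

L_t = L₀ e^(−k_1 t) = 34.9 × e^(−0.301×8.23) = 34.9 × 0.08398 = 2.931 mg/L.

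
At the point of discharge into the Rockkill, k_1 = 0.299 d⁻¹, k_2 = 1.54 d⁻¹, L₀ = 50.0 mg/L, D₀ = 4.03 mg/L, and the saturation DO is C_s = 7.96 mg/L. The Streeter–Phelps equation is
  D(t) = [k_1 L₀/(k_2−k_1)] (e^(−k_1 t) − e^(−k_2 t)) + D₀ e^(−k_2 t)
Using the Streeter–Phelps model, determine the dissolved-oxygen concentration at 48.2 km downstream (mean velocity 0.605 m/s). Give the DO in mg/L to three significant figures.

DO ≈ 0.754 mg/L

Travel time t = x/v = 48.2 km / (0.605 m/s) = 48200 m / 0.605 m/s = 79670 s = 0.9221 d.
k_1 L₀/(k_2−k_1) = 0.299×50.0/(1.54−0.299) = 14.95/1.241 = 12.05 mg/L.
e^(−k_1 t) = e^(−0.299×0.9221) = 0.7590; e^(−k_2 t) = e^(−1.54×0.9221) = 0.2417.
D = 12.05 × (0.7590 − 0.2417) + 4.03 × 0.2417 = 6.232 + 0.9741 = 7.206 mg/L.
DO = C_s − D = 7.96 − 7.206 = 0.7538 mg/L.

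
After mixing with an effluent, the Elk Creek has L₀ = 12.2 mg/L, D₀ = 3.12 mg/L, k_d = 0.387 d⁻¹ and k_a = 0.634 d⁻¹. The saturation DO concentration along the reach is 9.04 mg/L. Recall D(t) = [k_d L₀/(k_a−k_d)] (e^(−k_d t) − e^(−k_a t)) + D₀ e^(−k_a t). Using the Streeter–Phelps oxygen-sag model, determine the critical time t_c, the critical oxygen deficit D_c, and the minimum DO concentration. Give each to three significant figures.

t_c ≈ 1.28 d; D_c ≈ 4.54 mg/L; min DO ≈ 4.50 mg/L

t_c = [1/(k_a−k_d)] ln[(k_a/k_d)(1 − D₀(k_a−k_d)/(k_d L₀))]
= [1/(0.634−0.387)] ln[(0.634/0.387)(1 − 3.12×0.2470/(0.387×12.2))]
= (1/0.2470) ln[1.638 × 0.8368] = 4.049 × ln(1.371) = 4.049 × 0.3154 = 1.277 d.
L(t_c) = L₀ e^(−k_d t_c) = 12.2 × 0.6101 = 7.443 mg/L, and at the critical point k_a D_c = k_d L, so D_c = (0.387/0.634) × 7.443 = 4.543 mg/L.
Minimum DO = C_s − D_c = 9.04 − 4.543 = 4.497 mg/L.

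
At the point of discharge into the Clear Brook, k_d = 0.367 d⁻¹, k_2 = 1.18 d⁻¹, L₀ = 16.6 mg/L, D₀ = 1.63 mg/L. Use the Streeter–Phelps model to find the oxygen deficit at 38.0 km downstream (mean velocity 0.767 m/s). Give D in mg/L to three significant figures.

Travel time t = x/v = 38.0 km / (0.767 m/s) = 38000 m / 0.767 m/s = 49540 s = 0.5734 d.
k_d L₀/(k_2−k_d) = 0.367×16.6/(1.18−0.367) = 6.092/0.8130 = 7.493 mg/L.
e^(−k_d t) = e^(−0.367×0.5734) = 0.8102; e^(−k_2 t) = e^(−1.18×0.5734) = 0.5083.
D = 7.493 × (0.8102 − 0.5083) + 1.63 × 0.5083 = 2.262 + 0.8286 = 3.091 mg/L.

D ≈ 3.09 mg/L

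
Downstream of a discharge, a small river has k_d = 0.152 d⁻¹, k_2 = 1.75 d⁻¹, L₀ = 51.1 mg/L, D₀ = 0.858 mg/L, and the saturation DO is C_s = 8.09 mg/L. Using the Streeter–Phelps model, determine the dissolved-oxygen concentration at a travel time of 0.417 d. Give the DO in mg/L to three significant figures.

k_d L₀/(k_2−k_d) = 0.152×51.1/(1.75−0.152) = 7.767/1.598 = 4.861 mg/L.
e^(−k_d t) = e^(−0.152×0.4170) = 0.9386; e^(−k_2 t) = e^(−1.75×0.4170) = 0.4820.
D = 4.861 × (0.9386 − 0.4820) + 0.858 × 0.4820 = 2.219 + 0.4136 = 2.633 mg/L.
DO = C_s − D = 8.09 − 2.633 = 5.457 mg/L.

DO ≈ 5.46 mg/L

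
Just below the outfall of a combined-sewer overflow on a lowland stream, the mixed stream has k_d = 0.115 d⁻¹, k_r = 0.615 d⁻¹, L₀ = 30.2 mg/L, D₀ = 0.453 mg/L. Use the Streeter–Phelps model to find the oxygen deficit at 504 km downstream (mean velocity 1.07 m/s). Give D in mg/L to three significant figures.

D ≈ 3.48 mg/L

Travel time t = x/v = 504 km / (1.07 m/s) = 504000 m / 1.07 m/s = 471000 s = 5.452 d.
k_d L₀/(k_r−k_d) = 0.115×30.2/(0.615−0.115) = 3.473/0.5000 = 6.946 mg/L.
e^(−k_d t) = e^(−0.115×5.452) = 0.5342; e^(−k_r t) = e^(−0.615×5.452) = 0.03499.
D = 6.946 × (0.5342 − 0.03499) + 0.453 × 0.03499 = 3.468 + 0.01585 = 3.484 mg/L.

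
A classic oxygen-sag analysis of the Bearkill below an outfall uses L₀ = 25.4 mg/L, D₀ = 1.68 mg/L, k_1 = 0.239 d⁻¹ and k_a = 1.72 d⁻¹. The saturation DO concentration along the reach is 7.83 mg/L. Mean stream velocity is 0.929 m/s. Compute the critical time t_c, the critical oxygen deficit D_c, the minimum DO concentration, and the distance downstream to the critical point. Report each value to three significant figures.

At the critical point dD/dt = 0, so k_1 L₀ e^(−k_1 t) = k_a D. Substituting D(t) from the Streeter–Phelps equation and solving for t gives
t_c = ln[(k_a/k_1)(1 − D₀(k_a−k_1)/(k_1 L₀))] / (k_a−k_1).
Here k_a−k_1 = 1.481 d⁻¹ and 1 − D₀(k_a−k_1)/(k_1 L₀) = 1 − 1.68×1.481/(0.239×25.4) = 0.5901, so
t_c = ln(7.197 × 0.5901) / 1.481 = 1.446 / 1.481 = 0.9765 d.
L(t_c) = L₀ e^(−k_1 t_c) = 25.4 × 0.7918 = 20.11 mg/L, and at the critical point k_a D_c = k_1 L, so D_c = (0.239/1.72) × 20.11 = 2.795 mg/L.
Minimum DO = C_s − D_c = 7.83 − 2.795 = 5.035 mg/L.
x_c = v t_c = 0.929 m/s × 0.9765 d × 86400 s/d = 78380 m ≈ 78.4 km.

t_c ≈ 0.977 d; D_c ≈ 2.79 mg/L; min DO ≈ 5.04 mg/L; x_c ≈ 78.4 km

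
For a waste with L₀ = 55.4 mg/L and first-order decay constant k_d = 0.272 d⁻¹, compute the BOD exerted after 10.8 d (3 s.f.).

y ≈ 52.5 mg/L

y_t = L₀(1 − e^(−k_d t)) = 55.4 × (1 − e^(−0.272×10.8))
= 55.4 × (1 − 0.05299) = 55.4 × 0.9470 = 52.46 mg/L.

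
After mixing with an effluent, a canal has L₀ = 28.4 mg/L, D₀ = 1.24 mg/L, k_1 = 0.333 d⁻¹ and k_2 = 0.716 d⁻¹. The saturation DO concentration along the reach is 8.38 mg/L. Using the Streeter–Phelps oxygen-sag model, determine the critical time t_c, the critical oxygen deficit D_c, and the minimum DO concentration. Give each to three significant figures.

With k_2/k_1 = 2.150 and 1 − D₀(k_2−k_1)/(k_1 L₀) = 0.9498,
t_c = ln(2.150 × 0.9498) / (0.716 − 0.333) = ln(2.042) / 0.3830 = 0.7140/0.3830 = 1.864 d.
D_c = (k_1/k_2) L₀ e^(−k_1 t_c) = (0.333/0.716) × 28.4 × e^(−0.333×1.864) = 0.4651 × 28.4 × 0.5375 = 7.100 mg/L.
Minimum DO = C_s − D_c = 8.38 − 7.100 = 1.280 mg/L.

t_c ≈ 1.86 d; D_c ≈ 7.10 mg/L; min DO ≈ 1.28 mg/L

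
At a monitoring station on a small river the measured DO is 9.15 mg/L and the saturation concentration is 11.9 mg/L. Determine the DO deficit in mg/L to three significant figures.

D = C_s − C = 11.9 − 9.15 = 2.75 mg/L.

D ≈ 2.75 mg/L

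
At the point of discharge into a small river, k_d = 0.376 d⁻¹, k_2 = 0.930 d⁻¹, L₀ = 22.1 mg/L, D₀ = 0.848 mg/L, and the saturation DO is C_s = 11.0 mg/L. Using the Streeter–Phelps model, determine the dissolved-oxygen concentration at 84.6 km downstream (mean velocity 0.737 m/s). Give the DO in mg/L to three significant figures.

DO ≈ 6.01 mg/L

Travel time t = x/v = 84.6 km / (0.737 m/s) = 84600 m / 0.737 m/s = 114800 s = 1.329 d.
k_d L₀/(k_2−k_d) = 0.376×22.1/(0.930−0.376) = 8.310/0.5540 = 15.00 mg/L.
e^(−k_d t) = e^(−0.376×1.329) = 0.6068; e^(−k_2 t) = e^(−0.930×1.329) = 0.2907.
D = 15.00 × (0.6068 − 0.2907) + 0.848 × 0.2907 = 4.742 + 0.2465 = 4.988 mg/L.
DO = C_s − D = 11.0 − 4.988 = 6.012 mg/L.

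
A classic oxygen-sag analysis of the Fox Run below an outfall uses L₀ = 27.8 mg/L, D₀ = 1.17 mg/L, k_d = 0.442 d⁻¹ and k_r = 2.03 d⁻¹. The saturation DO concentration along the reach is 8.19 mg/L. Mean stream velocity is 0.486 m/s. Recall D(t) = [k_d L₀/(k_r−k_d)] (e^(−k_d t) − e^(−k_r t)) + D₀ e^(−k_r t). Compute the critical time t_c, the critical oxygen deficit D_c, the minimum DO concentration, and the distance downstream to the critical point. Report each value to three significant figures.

t_c ≈ 0.857 d; D_c ≈ 4.14 mg/L; min DO ≈ 4.05 mg/L; x_c ≈ 36.0 km

t_c = [1/(k_r−k_d)] ln[(k_r/k_d)(1 − D₀(k_r−k_d)/(k_d L₀))]
= [1/(2.03−0.442)] ln[(2.03/0.442)(1 − 1.17×1.588/(0.442×27.8))]
= (1/1.588) ln[4.593 × 0.8488] = 0.6297 × ln(3.898) = 0.6297 × 1.361 = 0.8568 d.
L(t_c) = L₀ e^(−k_d t_c) = 27.8 × 0.6848 = 19.04 mg/L, and at the critical point k_r D_c = k_d L, so D_c = (0.442/2.03) × 19.04 = 4.145 mg/L.
Minimum DO = C_s − D_c = 8.19 − 4.145 = 4.045 mg/L.
x_c = v t_c = 0.486 m/s × 0.8568 d × 86400 s/d = 35980 m ≈ 36.0 km.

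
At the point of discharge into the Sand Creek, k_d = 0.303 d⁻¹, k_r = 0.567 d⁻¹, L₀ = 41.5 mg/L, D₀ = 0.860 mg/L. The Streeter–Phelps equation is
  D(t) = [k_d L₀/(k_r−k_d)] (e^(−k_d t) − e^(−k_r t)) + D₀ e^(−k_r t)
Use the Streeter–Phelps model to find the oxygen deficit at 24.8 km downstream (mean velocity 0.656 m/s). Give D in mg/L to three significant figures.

Travel time t = x/v = 24.8 km / (0.656 m/s) = 24800 m / 0.656 m/s = 37800 s = 0.4376 d.
k_d L₀/(k_r−k_d) = 0.303×41.5/(0.567−0.303) = 12.57/0.2640 = 47.63 mg/L.
e^(−k_d t) = e^(−0.303×0.4376) = 0.8758; e^(−k_r t) = e^(−0.567×0.4376) = 0.7803.
D = 47.63 × (0.8758 − 0.7803) + 0.860 × 0.7803 = 4.551 + 0.6710 = 5.222 mg/L.

D ≈ 5.22 mg/L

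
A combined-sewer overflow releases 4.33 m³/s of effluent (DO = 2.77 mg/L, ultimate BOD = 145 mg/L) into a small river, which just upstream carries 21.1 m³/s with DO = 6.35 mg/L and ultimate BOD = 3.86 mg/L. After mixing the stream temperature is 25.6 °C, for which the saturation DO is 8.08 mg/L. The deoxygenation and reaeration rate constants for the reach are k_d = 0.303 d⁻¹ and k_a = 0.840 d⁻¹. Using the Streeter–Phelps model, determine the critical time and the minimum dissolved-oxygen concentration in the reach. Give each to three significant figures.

Mixed DO = (21.1×6.35 + 4.33×2.77)/(21.1+4.33) = 146.0/25.43 = 5.740 mg/L.
Mixed L₀ = (21.1×3.86 + 4.33×145)/(25.43) = 709.3/25.43 = 27.89 mg/L.
Initial deficit D₀ = C_s − DO₀ = 8.08 − 5.740 = 2.340 mg/L.
t_c = (1/0.5370) ln[(0.840/0.303)(1 − 2.340×0.5370/(0.303×27.89))] = 1.862 × ln(2.360) = 1.599 d.
D_c = (0.303/0.840) × 27.89 × e^(−0.303×1.599) = 0.3607 × 27.89 × 0.6160 = 6.197 mg/L.
Minimum DO = 8.08 − 6.197 = 1.883 mg/L.

t_c ≈ 1.60 d; minimum DO ≈ 1.88 mg/L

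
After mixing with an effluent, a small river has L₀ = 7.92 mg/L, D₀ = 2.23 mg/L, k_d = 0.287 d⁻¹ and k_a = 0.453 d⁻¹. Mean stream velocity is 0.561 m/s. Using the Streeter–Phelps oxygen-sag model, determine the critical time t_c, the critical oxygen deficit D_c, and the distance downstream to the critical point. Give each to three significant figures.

t_c ≈ 1.68 d; D_c ≈ 3.10 mg/L; x_c ≈ 81.4 km

With k_a/k_d = 1.578 and 1 − D₀(k_a−k_d)/(k_d L₀) = 0.8371,
t_c = ln(1.578 × 0.8371) / (0.453 − 0.287) = ln(1.321) / 0.1660 = 0.2786/0.1660 = 1.679 d.
D_c = (k_d/k_a) L₀ e^(−k_d t_c) = (0.287/0.453) × 7.92 × e^(−0.287×1.679) = 0.6336 × 7.92 × 0.6177 = 3.099 mg/L.
x_c = v t_c = 0.561 m/s × 1.679 d × 86400 s/d = 81360 m ≈ 81.4 km.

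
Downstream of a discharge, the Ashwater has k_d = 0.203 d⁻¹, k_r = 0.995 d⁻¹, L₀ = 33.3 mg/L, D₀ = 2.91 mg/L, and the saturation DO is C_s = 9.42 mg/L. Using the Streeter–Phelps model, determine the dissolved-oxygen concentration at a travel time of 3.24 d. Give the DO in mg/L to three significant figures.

DO ≈ 5.22 mg/L

k_d L₀/(k_r−k_d) = 0.203×33.3/(0.995−0.203) = 6.760/0.7920 = 8.535 mg/L.
e^(−k_d t) = e^(−0.203×3.240) = 0.5180; e^(−k_r t) = e^(−0.995×3.240) = 0.03980.
D = 8.535 × (0.5180 − 0.03980) + 2.91 × 0.03980 = 4.082 + 0.1158 = 4.198 mg/L.
DO = C_s − D = 9.42 − 4.198 = 5.222 mg/L.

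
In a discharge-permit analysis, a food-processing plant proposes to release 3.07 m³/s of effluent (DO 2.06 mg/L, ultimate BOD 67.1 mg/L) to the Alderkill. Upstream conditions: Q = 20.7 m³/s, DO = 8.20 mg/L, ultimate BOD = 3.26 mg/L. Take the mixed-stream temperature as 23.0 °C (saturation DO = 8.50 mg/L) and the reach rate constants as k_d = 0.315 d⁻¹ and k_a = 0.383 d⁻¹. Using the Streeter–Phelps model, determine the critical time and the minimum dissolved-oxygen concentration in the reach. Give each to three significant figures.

Mixed DO = (20.7×8.20 + 3.07×2.06)/(20.7+3.07) = 176.1/23.77 = 7.407 mg/L.
Mixed L₀ = (20.7×3.26 + 3.07×67.1)/(23.77) = 273.5/23.77 = 11.51 mg/L.
Initial deficit D₀ = C_s − DO₀ = 8.50 − 7.407 = 1.093 mg/L.
t_c = (1/0.06800) ln[(0.383/0.315)(1 − 1.093×0.06800/(0.315×11.51))] = 14.71 × ln(1.191) = 2.570 d.
D_c = (0.315/0.383) × 11.51 × e^(−0.315×2.570) = 0.8225 × 11.51 × 0.4451 = 4.212 mg/L.
Minimum DO = 8.50 − 4.212 = 4.288 mg/L.

t_c ≈ 2.57 d; minimum DO ≈ 4.29 mg/L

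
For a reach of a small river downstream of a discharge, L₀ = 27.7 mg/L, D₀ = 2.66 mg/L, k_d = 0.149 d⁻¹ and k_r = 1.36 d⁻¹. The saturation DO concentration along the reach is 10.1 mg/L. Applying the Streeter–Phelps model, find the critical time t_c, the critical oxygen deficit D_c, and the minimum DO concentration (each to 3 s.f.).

t_c = [1/(k_r−k_d)] ln[(k_r/k_d)(1 − D₀(k_r−k_d)/(k_d L₀))]
= [1/(1.36−0.149)] ln[(1.36/0.149)(1 − 2.66×1.211/(0.149×27.7))]
= (1/1.211) ln[9.128 × 0.2195] = 0.8258 × ln(2.004) = 0.8258 × 0.6950 = 0.5739 d.
D_c = (k_d/k_r) L₀ e^(−k_d t_c) = (0.149/1.36) × 27.7 × e^(−0.149×0.5739) = 0.1096 × 27.7 × 0.9180 = 2.786 mg/L.
Minimum DO = C_s − D_c = 10.1 − 2.786 = 7.314 mg/L.

t_c ≈ 0.574 d; D_c ≈ 2.79 mg/L; min DO ≈ 7.31 mg/L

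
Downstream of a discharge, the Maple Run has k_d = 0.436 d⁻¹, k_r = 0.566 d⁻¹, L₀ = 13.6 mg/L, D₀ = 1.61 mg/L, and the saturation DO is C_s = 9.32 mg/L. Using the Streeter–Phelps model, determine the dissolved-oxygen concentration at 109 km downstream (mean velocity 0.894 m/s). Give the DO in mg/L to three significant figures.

DO ≈ 4.46 mg/L

Travel time t = x/v = 109 km / (0.894 m/s) = 109000 m / 0.894 m/s = 121900 s = 1.411 d.
k_d L₀/(k_r−k_d) = 0.436×13.6/(0.566−0.436) = 5.930/0.1300 = 45.61 mg/L.
e^(−k_d t) = e^(−0.436×1.411) = 0.5405; e^(−k_r t) = e^(−0.566×1.411) = 0.4499.
D = 45.61 × (0.5405 − 0.4499) + 1.61 × 0.4499 = 4.132 + 0.7244 = 4.856 mg/L.
DO = C_s − D = 9.32 − 4.856 = 4.464 mg/L.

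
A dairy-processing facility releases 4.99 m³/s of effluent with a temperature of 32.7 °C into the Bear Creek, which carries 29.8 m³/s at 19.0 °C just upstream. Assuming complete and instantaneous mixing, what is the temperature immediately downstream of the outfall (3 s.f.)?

Flow-weighted mixing: C = (Q_r C_r + Q_w C_w)/(Q_r + Q_w)
= (29.8×19.0 + 4.99×32.7)/(29.8 + 4.99) = 729.4/34.79 = 20.97 °C.

21.0 °C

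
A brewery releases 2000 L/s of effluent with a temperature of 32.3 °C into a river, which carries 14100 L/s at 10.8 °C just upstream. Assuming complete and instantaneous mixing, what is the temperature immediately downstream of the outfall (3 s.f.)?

13.5 °C

Flow-weighted mixing: C = (Q_r C_r + Q_w C_w)/(Q_r + Q_w)
= (14100×10.8 + 2000×32.3)/(14100 + 2000) = 216900/16100 = 13.47 °C.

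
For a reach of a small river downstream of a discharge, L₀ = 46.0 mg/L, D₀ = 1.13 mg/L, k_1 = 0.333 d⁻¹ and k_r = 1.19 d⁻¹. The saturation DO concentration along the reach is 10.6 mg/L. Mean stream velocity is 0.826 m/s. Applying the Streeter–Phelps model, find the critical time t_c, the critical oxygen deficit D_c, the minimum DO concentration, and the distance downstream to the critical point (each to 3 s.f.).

t_c = [1/(k_r−k_1)] ln[(k_r/k_1)(1 − D₀(k_r−k_1)/(k_1 L₀))]
= [1/(1.19−0.333)] ln[(1.19/0.333)(1 − 1.13×0.8570/(0.333×46.0))]
= (1/0.8570) ln[3.574 × 0.9368] = 1.167 × ln(3.348) = 1.167 × 1.208 = 1.410 d.
L(t_c) = L₀ e^(−k_1 t_c) = 46.0 × 0.6253 = 28.76 mg/L, and at the critical point k_r D_c = k_1 L, so D_c = (0.333/1.19) × 28.76 = 8.049 mg/L.
Minimum DO = C_s − D_c = 10.6 − 8.049 = 2.551 mg/L.
x_c = v t_c = 0.826 m/s × 1.410 d × 86400 s/d = 100600 m ≈ 101 km.

t_c ≈ 1.41 d; D_c ≈ 8.05 mg/L; min DO ≈ 2.55 mg/L; x_c ≈ 101 km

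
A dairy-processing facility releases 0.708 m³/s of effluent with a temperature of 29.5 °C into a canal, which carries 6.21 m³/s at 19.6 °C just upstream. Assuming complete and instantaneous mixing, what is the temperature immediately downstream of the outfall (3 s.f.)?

20.6 °C

Flow-weighted mixing: C = (Q_r C_r + Q_w C_w)/(Q_r + Q_w)
= (6.21×19.6 + 0.708×29.5)/(6.21 + 0.708) = 142.6/6.918 = 20.61 °C.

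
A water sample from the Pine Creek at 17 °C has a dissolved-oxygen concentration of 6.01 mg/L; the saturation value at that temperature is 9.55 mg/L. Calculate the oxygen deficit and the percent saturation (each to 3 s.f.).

D ≈ 3.54 mg/L; 62.9 % saturation

D = C_s − C = 9.55 − 6.01 = 3.54 mg/L.
% saturation = 6.01/9.55 × 100 = 62.9 %.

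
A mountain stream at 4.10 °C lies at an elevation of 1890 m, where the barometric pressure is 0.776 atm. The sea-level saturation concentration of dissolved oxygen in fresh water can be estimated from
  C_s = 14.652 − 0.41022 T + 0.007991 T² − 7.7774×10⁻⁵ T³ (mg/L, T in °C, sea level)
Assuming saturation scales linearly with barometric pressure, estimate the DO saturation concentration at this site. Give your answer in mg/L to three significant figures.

C_s ≈ 10.2 mg/L

At sea level: C_s = 14.652 − 0.41022×4.10 + 0.007991×4.10² − 7.7774×10⁻⁵×4.10³ = 13.10 mg/L.
Pressure correction: C_s' = 13.10 × 0.776 = 10.16 mg/L.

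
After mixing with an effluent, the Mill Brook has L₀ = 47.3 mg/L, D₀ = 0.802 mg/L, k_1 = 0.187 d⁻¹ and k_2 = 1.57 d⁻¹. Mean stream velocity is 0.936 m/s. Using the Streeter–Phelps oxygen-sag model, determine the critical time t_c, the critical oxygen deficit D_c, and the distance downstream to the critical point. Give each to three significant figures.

t_c = [1/(k_2−k_1)] ln[(k_2/k_1)(1 − D₀(k_2−k_1)/(k_1 L₀))]
= [1/(1.57−0.187)] ln[(1.57/0.187)(1 − 0.802×1.383/(0.187×47.3))]
= (1/1.383) ln[8.396 × 0.8746] = 0.7231 × ln(7.343) = 0.7231 × 1.994 = 1.442 d.
L(t_c) = L₀ e^(−k_1 t_c) = 47.3 × 0.7637 = 36.12 mg/L, and at the critical point k_2 D_c = k_1 L, so D_c = (0.187/1.57) × 36.12 = 4.303 mg/L.
x_c = v t_c = 0.936 m/s × 1.442 d × 86400 s/d = 116600 m ≈ 117 km.

t_c ≈ 1.44 d; D_c ≈ 4.30 mg/L; x_c ≈ 117 km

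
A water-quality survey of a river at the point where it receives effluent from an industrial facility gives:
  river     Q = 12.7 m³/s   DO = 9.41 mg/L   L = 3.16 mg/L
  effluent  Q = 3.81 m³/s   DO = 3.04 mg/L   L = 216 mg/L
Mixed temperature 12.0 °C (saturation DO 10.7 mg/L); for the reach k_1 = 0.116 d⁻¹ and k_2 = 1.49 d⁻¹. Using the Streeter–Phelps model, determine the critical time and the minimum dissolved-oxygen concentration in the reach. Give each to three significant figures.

t_c ≈ 1.14 d; minimum DO ≈ 7.14 mg/L

Mixed DO = (12.7×9.41 + 3.81×3.04)/(12.7+3.81) = 131.1/16.51 = 7.940 mg/L.
Mixed L₀ = (12.7×3.16 + 3.81×216)/(16.51) = 863.1/16.51 = 52.28 mg/L.
Initial deficit D₀ = C_s − DO₀ = 10.7 − 7.940 = 2.760 mg/L.
t_c = (1/1.374) ln[(1.49/0.116)(1 − 2.760×1.374/(0.116×52.28))] = 0.7278 × ln(4.812) = 1.143 d.
D_c = (0.116/1.49) × 52.28 × e^(−0.116×1.143) = 0.07785 × 52.28 × 0.8758 = 3.564 mg/L.
Minimum DO = 10.7 − 3.564 = 7.136 mg/L.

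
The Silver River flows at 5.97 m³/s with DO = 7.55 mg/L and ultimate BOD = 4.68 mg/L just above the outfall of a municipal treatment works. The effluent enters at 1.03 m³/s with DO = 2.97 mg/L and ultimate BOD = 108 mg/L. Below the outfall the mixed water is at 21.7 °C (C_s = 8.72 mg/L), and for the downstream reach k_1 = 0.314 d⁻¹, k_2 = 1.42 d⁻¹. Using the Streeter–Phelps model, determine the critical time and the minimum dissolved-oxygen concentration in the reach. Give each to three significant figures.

t_c ≈ 1.01 d; minimum DO ≈ 5.52 mg/L

Mixed DO = (5.97×7.55 + 1.03×2.97)/(5.97+1.03) = 48.13/7.000 = 6.876 mg/L.
Mixed L₀ = (5.97×4.68 + 1.03×108)/(7.000) = 139.2/7.000 = 19.88 mg/L.
Initial deficit D₀ = C_s − DO₀ = 8.72 − 6.876 = 1.844 mg/L.
t_c = (1/1.106) ln[(1.42/0.314)(1 − 1.844×1.106/(0.314×19.88))] = 0.9042 × ln(3.045) = 1.007 d.
D_c = (0.314/1.42) × 19.88 × e^(−0.314×1.007) = 0.2211 × 19.88 × 0.7290 = 3.205 mg/L.
Minimum DO = 8.72 − 3.205 = 5.515 mg/L.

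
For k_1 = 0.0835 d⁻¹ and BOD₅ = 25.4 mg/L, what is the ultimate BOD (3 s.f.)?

BOD₅ = L₀(1 − e^(−5k_1)) ⇒ L₀ = BOD₅ / (1 − e^(−5×0.0835))
= 25.4 / (1 − 0.6587) = 25.4 / 0.3413 = 74.42 mg/L.

L₀ ≈ 74.4 mg/L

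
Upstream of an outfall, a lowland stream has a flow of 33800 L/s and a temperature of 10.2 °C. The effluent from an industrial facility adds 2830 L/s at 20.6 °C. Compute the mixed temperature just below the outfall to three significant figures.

11.0 °C

Flow-weighted mixing: C = (Q_r C_r + Q_w C_w)/(Q_r + Q_w)
= (33800×10.2 + 2830×20.6)/(33800 + 2830) = 403100/36630 = 11.00 °C.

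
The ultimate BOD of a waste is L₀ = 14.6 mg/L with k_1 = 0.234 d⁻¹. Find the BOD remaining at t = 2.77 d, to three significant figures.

L ≈ 7.64 mg/L

L_t = L₀ e^(−k_1 t) = 14.6 × e^(−0.234×2.77) = 14.6 × 0.5230 = 7.636 mg/L.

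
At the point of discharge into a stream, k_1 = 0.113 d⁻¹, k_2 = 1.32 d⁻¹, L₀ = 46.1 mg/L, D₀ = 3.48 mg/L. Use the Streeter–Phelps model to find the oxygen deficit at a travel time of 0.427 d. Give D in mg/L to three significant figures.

D ≈ 3.64 mg/L

k_1 L₀/(k_2−k_1) = 0.113×46.1/(1.32−0.113) = 5.209/1.207 = 4.316 mg/L.
e^(−k_1 t) = e^(−0.113×0.4270) = 0.9529; e^(−k_2 t) = e^(−1.32×0.4270) = 0.5691.
D = 4.316 × (0.9529 − 0.5691) + 3.48 × 0.5691 = 1.656 + 1.981 = 3.637 mg/L.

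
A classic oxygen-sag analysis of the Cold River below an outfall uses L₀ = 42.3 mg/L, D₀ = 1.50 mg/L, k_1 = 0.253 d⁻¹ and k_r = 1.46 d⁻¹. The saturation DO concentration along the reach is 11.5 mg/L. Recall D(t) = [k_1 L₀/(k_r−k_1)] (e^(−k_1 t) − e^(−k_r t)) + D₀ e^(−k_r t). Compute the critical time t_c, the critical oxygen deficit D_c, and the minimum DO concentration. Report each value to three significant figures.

t_c ≈ 1.30 d; D_c ≈ 5.28 mg/L; min DO ≈ 6.22 mg/L

With k_r/k_1 = 5.771 and 1 − D₀(k_r−k_1)/(k_1 L₀) = 0.8308,
t_c = ln(5.771 × 0.8308) / (1.46 − 0.253) = ln(4.794) / 1.207 = 1.567/1.207 = 1.299 d.
D_c = (k_1/k_r) L₀ e^(−k_1 t_c) = (0.253/1.46) × 42.3 × e^(−0.253×1.299) = 0.1733 × 42.3 × 0.7200 = 5.277 mg/L.
Minimum DO = C_s − D_c = 11.5 − 5.277 = 6.223 mg/L.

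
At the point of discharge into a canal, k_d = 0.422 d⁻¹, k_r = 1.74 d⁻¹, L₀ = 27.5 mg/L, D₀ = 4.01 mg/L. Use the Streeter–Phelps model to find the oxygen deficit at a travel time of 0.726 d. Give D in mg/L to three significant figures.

k_d L₀/(k_r−k_d) = 0.422×27.5/(1.74−0.422) = 11.61/1.318 = 8.805 mg/L.
e^(−k_d t) = e^(−0.422×0.7260) = 0.7361; e^(−k_r t) = e^(−1.74×0.7260) = 0.2827.
D = 8.805 × (0.7361 − 0.2827) + 4.01 × 0.2827 = 3.992 + 1.134 = 5.126 mg/L.

D ≈ 5.13 mg/L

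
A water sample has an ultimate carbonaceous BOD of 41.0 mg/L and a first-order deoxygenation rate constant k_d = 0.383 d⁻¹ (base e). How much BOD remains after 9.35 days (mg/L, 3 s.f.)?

L_t = L₀ e^(−k_d t) = 41.0 × e^(−0.383×9.35) = 41.0 × 0.02785 = 1.142 mg/L.

L ≈ 1.14 mg/L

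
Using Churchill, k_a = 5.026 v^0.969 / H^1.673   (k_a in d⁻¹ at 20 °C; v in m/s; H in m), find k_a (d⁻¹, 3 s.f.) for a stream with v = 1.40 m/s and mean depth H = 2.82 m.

k_a = 5.026 × 1.40^0.969 / 2.82^1.673 = 5.026 × 1.385 / 5.666 = 1.229 d⁻¹.

k_a ≈ 1.23 d⁻¹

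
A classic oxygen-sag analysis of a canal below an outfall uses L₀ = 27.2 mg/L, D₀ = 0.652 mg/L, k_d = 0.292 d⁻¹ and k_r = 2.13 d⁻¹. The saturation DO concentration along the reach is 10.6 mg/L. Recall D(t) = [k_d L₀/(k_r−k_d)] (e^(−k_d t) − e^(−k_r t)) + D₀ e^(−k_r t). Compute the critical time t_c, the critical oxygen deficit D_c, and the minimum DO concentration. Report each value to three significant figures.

t_c = [1/(k_r−k_d)] ln[(k_r/k_d)(1 − D₀(k_r−k_d)/(k_d L₀))]
= [1/(2.13−0.292)] ln[(2.13/0.292)(1 − 0.652×1.838/(0.292×27.2))]
= (1/1.838) ln[7.295 × 0.8491] = 0.5441 × ln(6.194) = 0.5441 × 1.824 = 0.9921 d.
D_c = (k_d/k_r) L₀ e^(−k_d t_c) = (0.292/2.13) × 27.2 × e^(−0.292×0.9921) = 0.1371 × 27.2 × 0.7485 = 2.791 mg/L.
Minimum DO = C_s − D_c = 10.6 − 2.791 = 7.809 mg/L.

t_c ≈ 0.992 d; D_c ≈ 2.79 mg/L; min DO ≈ 7.81 mg/L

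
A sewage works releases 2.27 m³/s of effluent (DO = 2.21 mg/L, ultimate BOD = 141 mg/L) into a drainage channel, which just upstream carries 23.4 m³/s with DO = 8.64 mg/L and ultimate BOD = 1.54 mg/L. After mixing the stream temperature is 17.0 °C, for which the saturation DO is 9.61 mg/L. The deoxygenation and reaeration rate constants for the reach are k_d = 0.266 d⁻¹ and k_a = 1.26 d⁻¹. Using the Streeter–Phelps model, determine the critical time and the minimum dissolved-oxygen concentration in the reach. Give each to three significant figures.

t_c ≈ 1.03 d; minimum DO ≈ 7.38 mg/L

Mixed DO = (23.4×8.64 + 2.27×2.21)/(23.4+2.27) = 207.2/25.67 = 8.071 mg/L.
Mixed L₀ = (23.4×1.54 + 2.27×141)/(25.67) = 356.1/25.67 = 13.87 mg/L.
Initial deficit D₀ = C_s − DO₀ = 9.61 − 8.071 = 1.539 mg/L.
t_c = (1/0.9940) ln[(1.26/0.266)(1 − 1.539×0.9940/(0.266×13.87))] = 1.006 × ln(2.774) = 1.026 d.
D_c = (0.266/1.26) × 13.87 × e^(−0.266×1.026) = 0.2111 × 13.87 × 0.7611 = 2.229 mg/L.
Minimum DO = 9.61 − 2.229 = 7.381 mg/L.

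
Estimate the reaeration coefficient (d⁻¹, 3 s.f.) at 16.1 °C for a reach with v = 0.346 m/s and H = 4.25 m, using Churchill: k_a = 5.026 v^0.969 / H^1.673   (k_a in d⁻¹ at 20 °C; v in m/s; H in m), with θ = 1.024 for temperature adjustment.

k_a(20) = 5.026 × 0.346^0.969 / 4.25^1.673 = 5.026 × 0.3576 / 11.25 = 0.1597 d⁻¹.
k_a(16.1) = 0.1597 × 1.024^(16.1−20) = 0.1597 × 0.9117 = 0.1456 d⁻¹.

k_a ≈ 0.146 d⁻¹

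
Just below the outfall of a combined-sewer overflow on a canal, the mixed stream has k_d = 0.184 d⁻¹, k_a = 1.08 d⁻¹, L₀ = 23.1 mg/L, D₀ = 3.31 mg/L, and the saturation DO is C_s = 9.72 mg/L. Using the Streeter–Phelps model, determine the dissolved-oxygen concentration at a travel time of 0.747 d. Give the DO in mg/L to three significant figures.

DO ≈ 6.23 mg/L

k_d L₀/(k_a−k_d) = 0.184×23.1/(1.08−0.184) = 4.250/0.8960 = 4.744 mg/L.
e^(−k_d t) = e^(−0.184×0.7470) = 0.8716; e^(−k_a t) = e^(−1.08×0.7470) = 0.4463.
D = 4.744 × (0.8716 − 0.4463) + 3.31 × 0.4463 = 2.017 + 1.477 = 3.495 mg/L.
DO = C_s − D = 9.72 − 3.495 = 6.225 mg/L.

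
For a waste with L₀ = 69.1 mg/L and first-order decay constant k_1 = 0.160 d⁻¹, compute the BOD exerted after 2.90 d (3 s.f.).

y ≈ 25.7 mg/L

y_t = L₀(1 − e^(−k_1 t)) = 69.1 × (1 − e^(−0.160×2.90))
= 69.1 × (1 − 0.6288) = 69.1 × 0.3712 = 25.65 mg/L.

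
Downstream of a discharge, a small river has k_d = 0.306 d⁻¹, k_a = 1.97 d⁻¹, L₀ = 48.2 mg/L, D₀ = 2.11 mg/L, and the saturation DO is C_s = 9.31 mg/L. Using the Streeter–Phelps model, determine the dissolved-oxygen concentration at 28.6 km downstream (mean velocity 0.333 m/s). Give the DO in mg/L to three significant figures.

Travel time t = x/v = 28.6 km / (0.333 m/s) = 28600 m / 0.333 m/s = 85890 s = 0.9940 d.
k_d L₀/(k_a−k_d) = 0.306×48.2/(1.97−0.306) = 14.75/1.664 = 8.864 mg/L.
e^(−k_d t) = e^(−0.306×0.9940) = 0.7377; e^(−k_a t) = e^(−1.97×0.9940) = 0.1411.
D = 8.864 × (0.7377 − 0.1411) + 2.11 × 0.1411 = 5.288 + 0.2977 = 5.586 mg/L.
DO = C_s − D = 9.31 − 5.586 = 3.724 mg/L.

DO ≈ 3.72 mg/L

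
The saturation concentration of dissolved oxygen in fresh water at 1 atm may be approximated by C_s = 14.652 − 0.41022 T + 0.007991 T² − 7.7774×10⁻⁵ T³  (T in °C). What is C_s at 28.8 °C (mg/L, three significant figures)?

C_s = 14.652 − 0.41022×28.8 + 0.007991×28.8² − 7.7774×10⁻⁵×28.8³ = 7.608 mg/L.

C_s ≈ 7.61 mg/L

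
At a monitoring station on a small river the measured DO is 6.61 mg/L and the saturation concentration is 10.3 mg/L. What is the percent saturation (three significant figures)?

% saturation = C/C_s × 100 = 6.61/10.3 × 100 = 64.2 %.

64.2 % saturation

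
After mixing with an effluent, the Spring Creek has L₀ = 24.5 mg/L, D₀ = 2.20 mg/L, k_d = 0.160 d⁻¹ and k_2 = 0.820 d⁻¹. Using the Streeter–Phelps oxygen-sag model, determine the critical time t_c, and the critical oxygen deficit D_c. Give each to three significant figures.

With k_2/k_d = 5.125 and 1 − D₀(k_2−k_d)/(k_d L₀) = 0.6296,
t_c = ln(5.125 × 0.6296) / (0.820 − 0.160) = ln(3.227) / 0.6600 = 1.171/0.6600 = 1.775 d.
L(t_c) = L₀ e^(−k_d t_c) = 24.5 × 0.7528 = 18.44 mg/L, and at the critical point k_2 D_c = k_d L, so D_c = (0.160/0.820) × 18.44 = 3.599 mg/L.

t_c ≈ 1.77 d; D_c ≈ 3.60 mg/L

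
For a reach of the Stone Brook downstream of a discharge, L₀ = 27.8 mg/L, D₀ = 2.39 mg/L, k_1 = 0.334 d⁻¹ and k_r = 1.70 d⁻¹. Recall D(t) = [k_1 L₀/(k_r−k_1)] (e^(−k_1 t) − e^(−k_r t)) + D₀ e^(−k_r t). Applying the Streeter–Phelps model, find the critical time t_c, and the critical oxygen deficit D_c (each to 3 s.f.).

t_c = [1/(k_r−k_1)] ln[(k_r/k_1)(1 − D₀(k_r−k_1)/(k_1 L₀))]
= [1/(1.70−0.334)] ln[(1.70/0.334)(1 − 2.39×1.366/(0.334×27.8))]
= (1/1.366) ln[5.090 × 0.6484] = 0.7321 × ln(3.300) = 0.7321 × 1.194 = 0.8741 d.
D_c = (k_1/k_r) L₀ e^(−k_1 t_c) = (0.334/1.70) × 27.8 × e^(−0.334×0.8741) = 0.1965 × 27.8 × 0.7468 = 4.079 mg/L.

t_c ≈ 0.874 d; D_c ≈ 4.08 mg/L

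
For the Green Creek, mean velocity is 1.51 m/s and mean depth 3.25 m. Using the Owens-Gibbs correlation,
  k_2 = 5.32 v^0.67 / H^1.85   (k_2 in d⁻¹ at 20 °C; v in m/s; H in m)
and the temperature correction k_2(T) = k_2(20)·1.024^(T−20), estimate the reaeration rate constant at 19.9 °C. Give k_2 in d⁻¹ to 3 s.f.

k_2(20) = 5.32 × 1.51^0.67 / 3.25^1.85 = 5.32 × 1.318 / 8.851 = 0.7922 d⁻¹.
k_2(19.9) = 0.7922 × 1.024^(19.9−20) = 0.7922 × 0.9976 = 0.7903 d⁻¹.

k_2 ≈ 0.790 d⁻¹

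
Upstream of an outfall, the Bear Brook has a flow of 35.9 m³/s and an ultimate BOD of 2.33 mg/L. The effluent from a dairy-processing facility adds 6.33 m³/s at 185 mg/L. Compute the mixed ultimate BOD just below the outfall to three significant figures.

Flow-weighted mixing: C = (Q_r C_r + Q_w C_w)/(Q_r + Q_w)
= (35.9×2.33 + 6.33×185)/(35.9 + 6.33) = 1255/42.23 = 29.71 mg/L.

29.7 mg/L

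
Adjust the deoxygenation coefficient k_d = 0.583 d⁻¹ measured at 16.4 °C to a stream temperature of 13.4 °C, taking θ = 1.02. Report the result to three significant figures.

k_d(T₂) = k_d(T₁) · θ^(T₂−T₁) = 0.583 × 1.02^(13.4−16.4)
= 0.583 × 1.02^-3.00 = 0.583 × 0.9423 = 0.5494 d⁻¹.

k_d ≈ 0.549 d⁻¹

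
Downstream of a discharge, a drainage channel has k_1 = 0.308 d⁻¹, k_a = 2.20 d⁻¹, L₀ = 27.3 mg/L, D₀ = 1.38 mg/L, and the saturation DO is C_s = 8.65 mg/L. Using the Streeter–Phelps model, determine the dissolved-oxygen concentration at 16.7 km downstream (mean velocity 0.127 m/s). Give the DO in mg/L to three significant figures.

DO ≈ 5.98 mg/L

Travel time t = x/v = 16.7 km / (0.127 m/s) = 16700 m / 0.127 m/s = 131500 s = 1.522 d.
k_1 L₀/(k_a−k_1) = 0.308×27.3/(2.20−0.308) = 8.408/1.892 = 4.444 mg/L.
e^(−k_1 t) = e^(−0.308×1.522) = 0.6258; e^(−k_a t) = e^(−2.20×1.522) = 0.03514.
D = 4.444 × (0.6258 − 0.03514) + 1.38 × 0.03514 = 2.625 + 0.04850 = 2.673 mg/L.
DO = C_s − D = 8.65 − 2.673 = 5.977 mg/L.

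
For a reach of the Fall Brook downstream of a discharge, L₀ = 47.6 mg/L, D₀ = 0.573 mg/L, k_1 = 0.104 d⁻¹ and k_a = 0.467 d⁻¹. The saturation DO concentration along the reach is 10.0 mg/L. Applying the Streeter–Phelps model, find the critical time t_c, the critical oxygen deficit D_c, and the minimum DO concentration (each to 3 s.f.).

t_c ≈ 4.02 d; D_c ≈ 6.98 mg/L; min DO ≈ 3.02 mg/L

t_c = [1/(k_a−k_1)] ln[(k_a/k_1)(1 − D₀(k_a−k_1)/(k_1 L₀))]
= [1/(0.467−0.104)] ln[(0.467/0.104)(1 − 0.573×0.3630/(0.104×47.6))]
= (1/0.3630) ln[4.490 × 0.9580] = 2.755 × ln(4.302) = 2.755 × 1.459 = 4.019 d.
L(t_c) = L₀ e^(−k_1 t_c) = 47.6 × 0.6584 = 31.34 mg/L, and at the critical point k_a D_c = k_1 L, so D_c = (0.104/0.467) × 31.34 = 6.979 mg/L.
Minimum DO = C_s − D_c = 10.0 − 6.979 = 3.021 mg/L.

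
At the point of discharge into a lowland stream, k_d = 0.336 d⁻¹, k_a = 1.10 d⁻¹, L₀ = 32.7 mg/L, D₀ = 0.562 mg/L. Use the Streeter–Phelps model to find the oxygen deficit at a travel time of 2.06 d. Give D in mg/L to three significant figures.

D ≈ 5.76 mg/L

k_d L₀/(k_a−k_d) = 0.336×32.7/(1.10−0.336) = 10.99/0.7640 = 14.38 mg/L.
e^(−k_d t) = e^(−0.336×2.060) = 0.5005; e^(−k_a t) = e^(−1.10×2.060) = 0.1037.
D = 14.38 × (0.5005 − 0.1037) + 0.562 × 0.1037 = 5.706 + 0.05829 = 5.764 mg/L.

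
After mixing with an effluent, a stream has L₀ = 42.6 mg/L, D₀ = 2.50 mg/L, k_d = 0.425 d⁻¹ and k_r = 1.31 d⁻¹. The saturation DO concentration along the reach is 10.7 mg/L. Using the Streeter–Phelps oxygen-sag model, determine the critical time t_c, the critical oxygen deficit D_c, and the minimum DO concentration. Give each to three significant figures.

With k_r/k_d = 3.082 and 1 − D₀(k_r−k_d)/(k_d L₀) = 0.8778,
t_c = ln(3.082 × 0.8778) / (1.31 − 0.425) = ln(2.706) / 0.8850 = 0.9954/0.8850 = 1.125 d.
L(t_c) = L₀ e^(−k_d t_c) = 42.6 × 0.6200 = 26.41 mg/L, and at the critical point k_r D_c = k_d L, so D_c = (0.425/1.31) × 26.41 = 8.569 mg/L.
Minimum DO = C_s − D_c = 10.7 − 8.569 = 2.131 mg/L.

t_c ≈ 1.12 d; D_c ≈ 8.57 mg/L; min DO ≈ 2.13 mg/L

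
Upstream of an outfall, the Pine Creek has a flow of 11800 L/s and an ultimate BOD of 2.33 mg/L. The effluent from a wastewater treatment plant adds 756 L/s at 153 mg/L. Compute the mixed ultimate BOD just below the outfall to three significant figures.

11.4 mg/L

Flow-weighted mixing: C = (Q_r C_r + Q_w C_w)/(Q_r + Q_w)
= (11800×2.33 + 756×153)/(11800 + 756) = 143200/12560 = 11.40 mg/L.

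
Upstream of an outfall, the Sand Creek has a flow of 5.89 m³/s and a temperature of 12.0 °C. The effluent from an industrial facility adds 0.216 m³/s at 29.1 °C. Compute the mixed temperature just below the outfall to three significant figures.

Flow-weighted mixing: C = (Q_r C_r + Q_w C_w)/(Q_r + Q_w)
= (5.89×12.0 + 0.216×29.1)/(5.89 + 0.216) = 76.97/6.106 = 12.60 °C.

12.6 °C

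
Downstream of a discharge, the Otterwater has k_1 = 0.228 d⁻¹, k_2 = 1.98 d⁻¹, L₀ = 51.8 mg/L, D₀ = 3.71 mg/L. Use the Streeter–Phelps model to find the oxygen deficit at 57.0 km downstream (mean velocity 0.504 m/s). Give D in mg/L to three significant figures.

D ≈ 4.77 mg/L

Travel time t = x/v = 57.0 km / (0.504 m/s) = 57000 m / 0.504 m/s = 113100 s = 1.309 d.
k_1 L₀/(k_2−k_1) = 0.228×51.8/(1.98−0.228) = 11.81/1.752 = 6.741 mg/L.
e^(−k_1 t) = e^(−0.228×1.309) = 0.7420; e^(−k_2 t) = e^(−1.98×1.309) = 0.07489.
D = 6.741 × (0.7420 − 0.07489) + 3.71 × 0.07489 = 4.497 + 0.2778 = 4.775 mg/L.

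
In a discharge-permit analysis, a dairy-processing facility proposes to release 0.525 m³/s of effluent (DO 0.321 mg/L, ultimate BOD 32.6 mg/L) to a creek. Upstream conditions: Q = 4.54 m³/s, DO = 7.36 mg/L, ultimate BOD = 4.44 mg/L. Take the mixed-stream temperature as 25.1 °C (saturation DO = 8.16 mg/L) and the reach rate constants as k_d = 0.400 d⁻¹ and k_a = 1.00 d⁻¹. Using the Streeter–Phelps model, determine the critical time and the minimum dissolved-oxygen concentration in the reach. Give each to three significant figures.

Mixed DO = (4.54×7.36 + 0.525×0.321)/(4.54+0.525) = 33.58/5.065 = 6.630 mg/L.
Mixed L₀ = (4.54×4.44 + 0.525×32.6)/(5.065) = 37.27/5.065 = 7.359 mg/L.
Initial deficit D₀ = C_s − DO₀ = 8.16 − 6.630 = 1.530 mg/L.
t_c = (1/0.6000) ln[(1.00/0.400)(1 − 1.530×0.6000/(0.400×7.359))] = 1.667 × ln(1.721) = 0.9044 d.
D_c = (0.400/1.00) × 7.359 × e^(−0.400×0.9044) = 0.4000 × 7.359 × 0.6965 = 2.050 mg/L.
Minimum DO = 8.16 − 2.050 = 6.110 mg/L.

t_c ≈ 0.904 d; minimum DO ≈ 6.11 mg/L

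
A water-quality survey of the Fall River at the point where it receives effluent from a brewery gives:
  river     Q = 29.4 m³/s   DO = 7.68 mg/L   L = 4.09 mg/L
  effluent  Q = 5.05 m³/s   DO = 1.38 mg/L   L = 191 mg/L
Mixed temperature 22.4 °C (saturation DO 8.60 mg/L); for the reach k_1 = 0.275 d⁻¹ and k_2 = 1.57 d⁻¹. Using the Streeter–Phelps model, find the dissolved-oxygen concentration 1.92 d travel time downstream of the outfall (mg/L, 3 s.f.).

Mixed DO = (29.4×7.68 + 5.05×1.38)/(29.4+5.05) = 232.8/34.45 = 6.756 mg/L.
Mixed L₀ = (29.4×4.09 + 5.05×191)/(34.45) = 1085/34.45 = 31.49 mg/L.
Initial deficit D₀ = C_s − DO₀ = 8.60 − 6.756 = 1.844 mg/L.
D(1.92) = [0.275×31.49/(1.57−0.275)](e^(−0.275×1.92) − e^(−1.57×1.92)) + 1.844 e^(−1.57×1.92)
= 6.687 × (0.5898 − 0.04908) + 1.844 × 0.04908 = 3.706 mg/L.
DO = 8.60 − 3.706 = 4.894 mg/L.

DO ≈ 4.89 mg/L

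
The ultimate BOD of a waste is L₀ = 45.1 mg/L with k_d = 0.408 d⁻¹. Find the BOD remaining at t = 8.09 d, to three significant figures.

L_t = L₀ e^(−k_d t) = 45.1 × e^(−0.408×8.09) = 45.1 × 0.03686 = 1.662 mg/L.

L ≈ 1.66 mg/L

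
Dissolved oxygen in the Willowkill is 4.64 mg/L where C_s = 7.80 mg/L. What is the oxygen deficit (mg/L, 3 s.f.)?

D = C_s − C = 7.80 − 4.64 = 3.16 mg/L.

D ≈ 3.16 mg/L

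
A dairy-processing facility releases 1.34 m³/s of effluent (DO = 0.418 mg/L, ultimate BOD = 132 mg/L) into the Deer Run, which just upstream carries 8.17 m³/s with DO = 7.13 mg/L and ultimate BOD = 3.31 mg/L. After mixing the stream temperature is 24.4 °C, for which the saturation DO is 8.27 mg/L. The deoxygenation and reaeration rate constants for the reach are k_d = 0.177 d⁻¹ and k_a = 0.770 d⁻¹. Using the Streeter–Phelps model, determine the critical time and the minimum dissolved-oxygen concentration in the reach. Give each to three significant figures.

Mixed DO = (8.17×7.13 + 1.34×0.418)/(8.17+1.34) = 58.81/9.510 = 6.184 mg/L.
Mixed L₀ = (8.17×3.31 + 1.34×132)/(9.510) = 203.9/9.510 = 21.44 mg/L.
Initial deficit D₀ = C_s − DO₀ = 8.27 − 6.184 = 2.086 mg/L.
t_c = (1/0.5930) ln[(0.770/0.177)(1 − 2.086×0.5930/(0.177×21.44))] = 1.686 × ln(2.933) = 1.814 d.
D_c = (0.177/0.770) × 21.44 × e^(−0.177×1.814) = 0.2299 × 21.44 × 0.7253 = 3.575 mg/L.
Minimum DO = 8.27 − 3.575 = 4.695 mg/L.

t_c ≈ 1.81 d; minimum DO ≈ 4.69 mg/L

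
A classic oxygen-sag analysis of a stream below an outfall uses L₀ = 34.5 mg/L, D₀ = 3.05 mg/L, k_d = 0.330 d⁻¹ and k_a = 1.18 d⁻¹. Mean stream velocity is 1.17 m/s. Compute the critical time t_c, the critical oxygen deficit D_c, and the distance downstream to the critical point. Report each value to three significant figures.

t_c ≈ 1.20 d; D_c ≈ 6.50 mg/L; x_c ≈ 121 km

With k_a/k_d = 3.576 and 1 − D₀(k_a−k_d)/(k_d L₀) = 0.7723,
t_c = ln(3.576 × 0.7723) / (1.18 − 0.330) = ln(2.762) / 0.8500 = 1.016/0.8500 = 1.195 d.
D_c = (k_d/k_a) L₀ e^(−k_d t_c) = (0.330/1.18) × 34.5 × e^(−0.330×1.195) = 0.2797 × 34.5 × 0.6741 = 6.504 mg/L.
x_c = v t_c = 1.17 m/s × 1.195 d × 86400 s/d = 120800 m ≈ 121 km.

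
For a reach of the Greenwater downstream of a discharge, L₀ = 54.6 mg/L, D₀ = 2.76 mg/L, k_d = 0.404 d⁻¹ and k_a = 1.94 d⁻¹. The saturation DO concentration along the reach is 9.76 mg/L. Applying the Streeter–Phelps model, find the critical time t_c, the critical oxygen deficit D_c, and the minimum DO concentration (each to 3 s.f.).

At the critical point dD/dt = 0, so k_d L₀ e^(−k_d t) = k_a D. Substituting D(t) from the Streeter–Phelps equation and solving for t gives
t_c = ln[(k_a/k_d)(1 − D₀(k_a−k_d)/(k_d L₀))] / (k_a−k_d).
Here k_a−k_d = 1.536 d⁻¹ and 1 − D₀(k_a−k_d)/(k_d L₀) = 1 − 2.76×1.536/(0.404×54.6) = 0.8078, so
t_c = ln(4.802 × 0.8078) / 1.536 = 1.356 / 1.536 = 0.8826 d.
L(t_c) = L₀ e^(−k_d t_c) = 54.6 × 0.7001 = 38.22 mg/L, and at the critical point k_a D_c = k_d L, so D_c = (0.404/1.94) × 38.22 = 7.960 mg/L.
Minimum DO = C_s − D_c = 9.76 − 7.960 = 1.800 mg/L.

t_c ≈ 0.883 d; D_c ≈ 7.96 mg/L; min DO ≈ 1.80 mg/L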